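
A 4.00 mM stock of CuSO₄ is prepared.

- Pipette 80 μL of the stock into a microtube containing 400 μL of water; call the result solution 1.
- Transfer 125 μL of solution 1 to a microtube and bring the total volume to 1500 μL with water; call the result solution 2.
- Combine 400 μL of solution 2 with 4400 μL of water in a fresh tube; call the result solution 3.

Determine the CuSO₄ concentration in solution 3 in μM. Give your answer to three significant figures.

4.63 μM

Step 1: 80 μL + 400 μL = 480 μL total → factor 480/80 = 6
Step 2: 125 μL brought to 1500 μL → factor 1500/125 = 12
Step 3: 400 μL + 4400 μL = 4800 μL total → factor 4800/400 = 12
Overall dilution factor = 6 × 12 × 12 = 864
Final = 4.00 mM / 864 = 0.004630 mM = 4.63 μM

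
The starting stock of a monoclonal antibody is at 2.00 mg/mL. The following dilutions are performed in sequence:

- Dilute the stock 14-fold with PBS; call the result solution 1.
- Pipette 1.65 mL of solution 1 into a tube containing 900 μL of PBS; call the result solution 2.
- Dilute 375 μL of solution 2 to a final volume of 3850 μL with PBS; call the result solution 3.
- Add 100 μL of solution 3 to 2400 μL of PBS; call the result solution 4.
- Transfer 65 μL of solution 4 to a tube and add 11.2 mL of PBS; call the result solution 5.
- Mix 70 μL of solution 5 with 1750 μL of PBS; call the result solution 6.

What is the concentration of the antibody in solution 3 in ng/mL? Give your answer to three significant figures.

9.00 × 10^3 ng/mL

Step 1: 14-fold → factor 14
Step 2: 1.65 mL + 900 μL = 2.55 mL total → factor 2.55/1.65 = 1.5455
Step 3: 375 μL brought to 3850 μL → factor 3850/375 = 10.267
Dilution factor through solution 3 = 14 × 1.5455 × 10.267 = 222.13
[solution 3] = 2.00 mg/mL / 222.13 = 0.009004 mg/mL = 9.00 × 10^3 ng/mL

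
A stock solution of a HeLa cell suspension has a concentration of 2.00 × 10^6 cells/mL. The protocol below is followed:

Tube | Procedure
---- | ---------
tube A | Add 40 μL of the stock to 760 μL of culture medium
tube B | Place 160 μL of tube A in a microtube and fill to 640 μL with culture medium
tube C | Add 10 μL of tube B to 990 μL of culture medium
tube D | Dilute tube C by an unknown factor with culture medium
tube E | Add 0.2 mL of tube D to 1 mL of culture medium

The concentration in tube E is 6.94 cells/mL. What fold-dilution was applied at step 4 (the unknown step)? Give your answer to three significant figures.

6.00-fold

Step 1: 40 μL + 760 μL = 800 μL total → factor 800/40 = 20
Step 2: 160 μL brought to 640 μL → factor 640/160 = 4
Step 3: 10 μL + 990 μL = 1000 μL total → factor 1000/10 = 100
Step 4: unknown factor x
Step 5: 0.2 mL + 1 mL = 1.2 mL total → factor 1.2/0.2 = 6
Product of known-step factors = 48000
Overall factor = 2.00 × 10^6 cells/mL / (6.94 cells/mL) = 2.8818 × 10^5
x = 2.8818 × 10^5 / 48000 = 6.00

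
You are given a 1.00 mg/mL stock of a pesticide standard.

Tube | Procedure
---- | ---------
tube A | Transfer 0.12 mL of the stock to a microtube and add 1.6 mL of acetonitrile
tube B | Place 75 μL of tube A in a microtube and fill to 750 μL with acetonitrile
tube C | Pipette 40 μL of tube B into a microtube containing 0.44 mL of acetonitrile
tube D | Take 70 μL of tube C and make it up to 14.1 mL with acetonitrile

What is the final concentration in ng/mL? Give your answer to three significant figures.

2.89 ng/mL

Step 1: 0.12 mL + 1.6 mL = 1.72 mL total → factor 1.72/0.12 = 14.333
Step 2: 75 μL brought to 750 μL → factor 750/75 = 10
Step 3: 40 μL + 0.44 mL = 480 μL total → factor 480/40 = 12
Step 4: 70 μL brought to 14.1 mL → factor 14100/70 = 201.43
Overall dilution factor = 14.333 × 10 × 12 × 201.43 = 3.4646 × 10^5
Final = 1.00 mg/mL / 3.4646 × 10^5 = 2.886 × 10^-6 mg/mL = 2.89 ng/mL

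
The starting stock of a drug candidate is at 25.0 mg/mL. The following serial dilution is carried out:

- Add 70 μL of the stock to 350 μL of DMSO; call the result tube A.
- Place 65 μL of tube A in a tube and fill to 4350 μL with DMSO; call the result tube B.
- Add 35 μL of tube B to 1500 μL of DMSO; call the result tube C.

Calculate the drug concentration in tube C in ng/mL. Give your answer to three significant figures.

1.42 × 10^3 ng/mL

Step 1: 70 μL + 350 μL = 420 μL total → factor 420/70 = 6
Step 2: 65 μL brought to 4350 μL → factor 4350/65 = 66.923
Step 3: 35 μL + 1500 μL = 1535 μL total → factor 1535/35 = 43.857
Dilution factor through tube C = 6 × 66.923 × 43.857 = 17610
[tube C] = 25.0 mg/mL / 17610 = 0.001420 mg/mL = 1.42 × 10^3 ng/mL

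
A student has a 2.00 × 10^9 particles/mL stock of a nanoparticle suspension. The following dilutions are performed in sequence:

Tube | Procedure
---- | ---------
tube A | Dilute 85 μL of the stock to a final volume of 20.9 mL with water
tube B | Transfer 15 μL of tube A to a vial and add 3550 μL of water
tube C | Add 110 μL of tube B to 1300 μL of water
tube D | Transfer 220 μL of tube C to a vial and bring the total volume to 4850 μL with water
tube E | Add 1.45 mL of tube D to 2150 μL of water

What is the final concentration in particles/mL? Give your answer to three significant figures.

48.8 particles/mL

Step 1: 85 μL brought to 20.9 mL → factor 20900/85 = 245.88
Step 2: 15 μL + 3550 μL = 3565 μL total → factor 3565/15 = 237.67
Step 3: 110 μL + 1300 μL = 1410 μL total → factor 1410/110 = 12.818
Step 4: 220 μL brought to 4850 μL → factor 4850/220 = 22.045
Step 5: 1.45 mL + 2150 μL = 3.6 mL total → factor 3.6/1.45 = 2.4828
Overall dilution factor = 245.88 × 237.67 × 12.818 × 22.045 × 2.4828 = 4.0999 × 10^7
Final = 2.00 × 10^9 particles/mL / 4.0999 × 10^7 = 48.8 particles/mL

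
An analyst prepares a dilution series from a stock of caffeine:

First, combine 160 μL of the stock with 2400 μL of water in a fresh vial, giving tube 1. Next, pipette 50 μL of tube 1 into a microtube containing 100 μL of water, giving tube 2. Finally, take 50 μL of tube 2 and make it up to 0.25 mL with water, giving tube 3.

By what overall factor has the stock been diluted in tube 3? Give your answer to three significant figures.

Step 1: 160 μL + 2400 μL = 2560 μL total → factor 2560/160 = 16
Step 2: 50 μL + 100 μL = 150 μL total → factor 150/50 = 3
Step 3: 50 μL brought to 0.25 mL → factor 250/50 = 5
Overall dilution factor = 16 × 3 × 5 = 240

240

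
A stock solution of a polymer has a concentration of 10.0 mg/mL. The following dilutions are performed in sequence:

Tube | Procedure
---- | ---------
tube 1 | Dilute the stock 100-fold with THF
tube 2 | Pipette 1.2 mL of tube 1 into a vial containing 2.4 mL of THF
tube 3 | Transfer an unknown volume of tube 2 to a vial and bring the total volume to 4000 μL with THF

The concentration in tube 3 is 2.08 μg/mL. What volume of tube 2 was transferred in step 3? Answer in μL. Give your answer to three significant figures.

250 μL

Step 1: 100-fold → factor 100
Step 2: 1.2 mL + 2.4 mL = 3.6 mL total → factor 3.6/1.2 = 3
Step 3: v brought to 4000 μL → factor = 4000 μL/v
Product of known-step factors = 300
Overall factor = 10.0 mg/mL / (2.08 μg/mL) = 4807.7
Step-3 factor = 4807.7 / 300 = 16.026
v = 4000 μL / 16.026 = 250 μL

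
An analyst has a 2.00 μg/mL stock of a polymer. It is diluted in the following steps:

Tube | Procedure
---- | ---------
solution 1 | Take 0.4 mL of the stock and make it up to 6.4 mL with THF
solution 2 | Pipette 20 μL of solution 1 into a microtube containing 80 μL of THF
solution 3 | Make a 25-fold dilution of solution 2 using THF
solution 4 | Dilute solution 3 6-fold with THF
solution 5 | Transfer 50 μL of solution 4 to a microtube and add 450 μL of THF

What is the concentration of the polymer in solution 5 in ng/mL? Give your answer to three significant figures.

0.0167 ng/mL

Step 1: 0.4 mL brought to 6.4 mL → factor 6.4/0.4 = 16
Step 2: 20 μL + 80 μL = 100 μL total → factor 100/20 = 5
Step 3: 25-fold → factor 25
Step 4: 6-fold → factor 6
Step 5: 50 μL + 450 μL = 500 μL total → factor 500/50 = 10
Overall dilution factor = 16 × 5 × 25 × 6 × 10 = 1.2 × 10^5
Final = 2.00 μg/mL / 1.2 × 10^5 = 1.667 × 10^-5 μg/mL = 0.0167 ng/mL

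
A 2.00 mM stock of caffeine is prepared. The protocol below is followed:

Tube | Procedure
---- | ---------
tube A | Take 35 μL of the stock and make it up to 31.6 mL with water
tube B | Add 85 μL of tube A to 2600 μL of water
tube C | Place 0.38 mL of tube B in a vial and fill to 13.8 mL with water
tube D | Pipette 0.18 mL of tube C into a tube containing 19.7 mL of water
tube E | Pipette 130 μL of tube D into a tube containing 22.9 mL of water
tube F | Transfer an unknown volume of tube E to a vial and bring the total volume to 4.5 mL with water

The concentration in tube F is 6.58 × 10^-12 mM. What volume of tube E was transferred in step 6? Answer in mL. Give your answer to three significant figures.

Step 1: 35 μL brought to 31.6 mL → factor 31600/35 = 902.86
Step 2: 85 μL + 2600 μL = 2685 μL total → factor 2685/85 = 31.588
Step 3: 0.38 mL brought to 13.8 mL → factor 13.8/0.38 = 36.316
Step 4: 0.18 mL + 19.7 mL = 19.88 mL total → factor 19.88/0.18 = 110.44
Step 5: 130 μL + 22.9 mL = 23030 μL total → factor 23030/130 = 177.15
Step 6: v brought to 4.5 mL → factor = 4.5 mL/v
Product of known-step factors = 2.0264 × 10^10
Overall factor = 2.00 mM / (6.58 × 10^-12 mM) = 3.0395 × 10^11
Step-6 factor = 3.0395 × 10^11 / 2.0264 × 10^10 = 14.999
v = 4.5 mL / 14.999 = 0.300 mL

0.300 mL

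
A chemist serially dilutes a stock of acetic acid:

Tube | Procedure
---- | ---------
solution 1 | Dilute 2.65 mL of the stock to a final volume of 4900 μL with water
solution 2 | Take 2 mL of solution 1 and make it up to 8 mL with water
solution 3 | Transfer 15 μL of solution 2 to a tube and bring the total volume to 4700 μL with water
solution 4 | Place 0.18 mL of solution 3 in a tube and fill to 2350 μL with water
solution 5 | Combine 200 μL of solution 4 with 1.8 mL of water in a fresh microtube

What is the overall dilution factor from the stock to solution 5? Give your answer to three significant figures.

Step 1: 2.65 mL brought to 4900 μL → factor 4.9/2.65 = 1.8491
Step 2: 2 mL brought to 8 mL → factor 8/2 = 4
Step 3: 15 μL brought to 4700 μL → factor 4700/15 = 313.33
Step 4: 0.18 mL brought to 2350 μL → factor 2.35/0.18 = 13.056
Step 5: 200 μL + 1.8 mL = 2000 μL total → factor 2000/200 = 10
Overall dilution factor = 1.8491 × 4 × 313.33 × 13.056 × 10 = 3.0256 × 10^5

3.03 × 10^5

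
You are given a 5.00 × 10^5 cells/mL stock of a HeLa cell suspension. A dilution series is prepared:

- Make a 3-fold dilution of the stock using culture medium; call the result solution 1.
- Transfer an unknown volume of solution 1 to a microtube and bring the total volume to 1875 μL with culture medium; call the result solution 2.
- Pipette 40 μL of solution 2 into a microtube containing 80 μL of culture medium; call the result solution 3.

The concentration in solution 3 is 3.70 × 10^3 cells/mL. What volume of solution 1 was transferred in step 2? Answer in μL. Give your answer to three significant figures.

Step 1: 3-fold → factor 3
Step 2: v brought to 1875 μL → factor = 1875 μL/v
Step 3: 40 μL + 80 μL = 120 μL total → factor 120/40 = 3
Product of known-step factors = 9
Overall factor = 5.00 × 10^5 cells/mL / (3.70 × 10^3 cells/mL) = 135.14
Step-2 factor = 135.14 / 9 = 15.015
v = 1875 μL / 15.015 = 125 μL

125 μL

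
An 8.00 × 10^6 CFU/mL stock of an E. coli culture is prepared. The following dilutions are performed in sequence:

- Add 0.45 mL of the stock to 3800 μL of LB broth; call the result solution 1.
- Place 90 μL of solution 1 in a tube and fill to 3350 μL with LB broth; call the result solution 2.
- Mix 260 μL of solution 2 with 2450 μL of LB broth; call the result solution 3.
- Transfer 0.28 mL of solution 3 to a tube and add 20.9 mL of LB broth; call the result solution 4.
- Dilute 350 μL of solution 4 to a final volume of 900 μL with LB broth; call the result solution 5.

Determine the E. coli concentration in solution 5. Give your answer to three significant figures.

11.2 CFU/mL

Step 1: 0.45 mL + 3800 μL = 4.25 mL total → factor 4.25/0.45 = 9.4444
Step 2: 90 μL brought to 3350 μL → factor 3350/90 = 37.222
Step 3: 260 μL + 2450 μL = 2710 μL total → factor 2710/260 = 10.423
Step 4: 0.28 mL + 20.9 mL = 21.18 mL total → factor 21.18/0.28 = 75.643
Step 5: 350 μL brought to 900 μL → factor 900/350 = 2.5714
Overall dilution factor = 9.4444 × 37.222 × 10.423 × 75.643 × 2.5714 = 7.1272 × 10^5
Final = 8.00 × 10^6 CFU/mL / 7.1272 × 10^5 = 11.2 CFU/mL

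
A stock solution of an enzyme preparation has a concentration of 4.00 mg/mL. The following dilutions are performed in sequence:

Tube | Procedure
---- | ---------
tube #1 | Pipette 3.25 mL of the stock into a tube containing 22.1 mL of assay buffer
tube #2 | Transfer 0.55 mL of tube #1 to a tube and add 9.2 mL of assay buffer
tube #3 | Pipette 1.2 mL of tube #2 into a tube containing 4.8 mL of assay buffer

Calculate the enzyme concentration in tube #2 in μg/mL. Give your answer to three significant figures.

28.9 μg/mL

Step 1: 3.25 mL + 22.1 mL = 25.35 mL total → factor 25.35/3.25 = 7.8
Step 2: 0.55 mL + 9.2 mL = 9.75 mL total → factor 9.75/0.55 = 17.727
Dilution factor through tube #2 = 7.8 × 17.727 = 138.27
[tube #2] = 4.00 mg/mL / 138.27 = 0.02893 mg/mL = 28.9 μg/mL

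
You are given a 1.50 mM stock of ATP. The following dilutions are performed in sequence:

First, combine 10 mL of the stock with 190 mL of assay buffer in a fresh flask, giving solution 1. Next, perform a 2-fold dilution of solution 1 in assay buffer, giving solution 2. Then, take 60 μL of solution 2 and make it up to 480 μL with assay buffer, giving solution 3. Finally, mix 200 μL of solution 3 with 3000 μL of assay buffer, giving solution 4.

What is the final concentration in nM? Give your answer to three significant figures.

Step 1: 10 mL + 190 mL = 200 mL total → factor 200/10 = 20
Step 2: 2-fold → factor 2
Step 3: 60 μL brought to 480 μL → factor 480/60 = 8
Step 4: 200 μL + 3000 μL = 3200 μL total → factor 3200/200 = 16
Overall dilution factor = 20 × 2 × 8 × 16 = 5120
Final = 1.50 mM / 5120 = 0.0002930 mM = 293 nM

293 nM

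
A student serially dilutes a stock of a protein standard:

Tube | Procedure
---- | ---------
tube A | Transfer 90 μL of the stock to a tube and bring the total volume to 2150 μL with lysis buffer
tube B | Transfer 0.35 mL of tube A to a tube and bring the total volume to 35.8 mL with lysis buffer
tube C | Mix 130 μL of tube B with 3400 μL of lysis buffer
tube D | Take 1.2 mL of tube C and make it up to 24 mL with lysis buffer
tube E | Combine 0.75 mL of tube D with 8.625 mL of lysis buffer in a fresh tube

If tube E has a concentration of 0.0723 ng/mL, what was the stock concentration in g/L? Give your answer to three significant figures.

Step 1: 90 μL brought to 2150 μL → factor 2150/90 = 23.889
Step 2: 0.35 mL brought to 35.8 mL → factor 35.8/0.35 = 102.29
Step 3: 130 μL + 3400 μL = 3530 μL total → factor 3530/130 = 27.154
Step 4: 1.2 mL brought to 24 mL → factor 24/1.2 = 20
Step 5: 0.75 mL + 8.625 mL = 9.375 mL total → factor 9.375/0.75 = 12.5
Overall dilution factor = 23.889 × 102.29 × 27.154 × 20 × 12.5 = 1.6588 × 10^7
Stock = 0.0723 ng/mL × 1.6588 × 10^7 = 1.199 × 10^6 ng/mL = 1.20 g/L

1.20 g/L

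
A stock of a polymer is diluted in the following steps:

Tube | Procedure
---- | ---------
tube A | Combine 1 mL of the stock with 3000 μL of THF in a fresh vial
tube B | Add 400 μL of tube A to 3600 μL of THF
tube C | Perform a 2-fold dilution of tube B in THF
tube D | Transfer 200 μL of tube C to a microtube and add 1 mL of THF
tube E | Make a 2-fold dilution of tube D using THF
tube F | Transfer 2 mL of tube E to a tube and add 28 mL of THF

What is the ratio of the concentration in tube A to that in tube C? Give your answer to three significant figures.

20.0

Step 1: 1 mL + 3000 μL = 4 mL total → factor 4/1 = 4
Step 2: 400 μL + 3600 μL = 4000 μL total → factor 4000/400 = 10
Step 3: 2-fold → factor 2
Dilution factor to tube A = 4; to tube C = 80
[tube A]/[tube C] = (factor to tube C)/(factor to tube A) = 80/4 = 20.0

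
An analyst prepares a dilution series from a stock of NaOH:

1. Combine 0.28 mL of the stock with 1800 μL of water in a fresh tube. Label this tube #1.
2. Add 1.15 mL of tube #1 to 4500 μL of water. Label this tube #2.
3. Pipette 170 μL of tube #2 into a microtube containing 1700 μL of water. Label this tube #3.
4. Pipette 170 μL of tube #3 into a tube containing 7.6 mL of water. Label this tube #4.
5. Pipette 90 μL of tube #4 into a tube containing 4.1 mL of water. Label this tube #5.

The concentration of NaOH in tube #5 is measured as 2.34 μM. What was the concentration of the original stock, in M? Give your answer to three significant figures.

2.00 M

Step 1: 0.28 mL + 1800 μL = 2.08 mL total → factor 2.08/0.28 = 7.4286
Step 2: 1.15 mL + 4500 μL = 5.65 mL total → factor 5.65/1.15 = 4.913
Step 3: 170 μL + 1700 μL = 1870 μL total → factor 1870/170 = 11
Step 4: 170 μL + 7.6 mL = 7770 μL total → factor 7770/170 = 45.706
Step 5: 90 μL + 4.1 mL = 4190 μL total → factor 4190/90 = 46.556
Overall dilution factor = 7.4286 × 4.913 × 11 × 45.706 × 46.556 = 8.5426 × 10^5
Stock = 2.34 μM × 8.5426 × 10^5 = 1.999 × 10^6 μM = 2.00 M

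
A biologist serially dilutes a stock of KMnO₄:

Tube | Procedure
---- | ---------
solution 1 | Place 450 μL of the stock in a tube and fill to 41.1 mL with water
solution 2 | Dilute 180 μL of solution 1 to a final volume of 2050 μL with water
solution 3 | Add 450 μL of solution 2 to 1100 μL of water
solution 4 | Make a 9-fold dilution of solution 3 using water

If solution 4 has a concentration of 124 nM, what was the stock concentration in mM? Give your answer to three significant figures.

Step 1: 450 μL brought to 41.1 mL → factor 41100/450 = 91.333
Step 2: 180 μL brought to 2050 μL → factor 2050/180 = 11.389
Step 3: 450 μL + 1100 μL = 1550 μL total → factor 1550/450 = 3.4444
Step 4: 9-fold → factor 9
Overall dilution factor = 91.333 × 11.389 × 3.4444 × 9 = 32246
Stock = 124 nM × 32246 = 3.998 × 10^6 nM = 4.00 mM

4.00 mM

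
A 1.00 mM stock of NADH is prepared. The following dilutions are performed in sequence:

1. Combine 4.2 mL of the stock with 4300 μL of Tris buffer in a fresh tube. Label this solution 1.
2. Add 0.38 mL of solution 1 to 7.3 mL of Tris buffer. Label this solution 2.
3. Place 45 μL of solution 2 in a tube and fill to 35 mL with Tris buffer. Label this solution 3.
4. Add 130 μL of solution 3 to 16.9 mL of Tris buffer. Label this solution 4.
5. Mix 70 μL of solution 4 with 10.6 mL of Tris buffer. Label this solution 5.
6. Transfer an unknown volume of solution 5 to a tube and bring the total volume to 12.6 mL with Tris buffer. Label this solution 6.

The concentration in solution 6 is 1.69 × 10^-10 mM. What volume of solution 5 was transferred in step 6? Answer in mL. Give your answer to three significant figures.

Step 1: 4.2 mL + 4300 μL = 8.5 mL total → factor 8.5/4.2 = 2.0238
Step 2: 0.38 mL + 7.3 mL = 7.68 mL total → factor 7.68/0.38 = 20.211
Step 3: 45 μL brought to 35 mL → factor 35000/45 = 777.78
Step 4: 130 μL + 16.9 mL = 17030 μL total → factor 17030/130 = 131
Step 5: 70 μL + 10.6 mL = 10670 μL total → factor 10670/70 = 152.43
Step 6: v brought to 12.6 mL → factor = 12.6 mL/v
Product of known-step factors = 6.3524 × 10^8
Overall factor = 1.00 mM / (1.69 × 10^-10 mM) = 5.9172 × 10^9
Step-6 factor = 5.9172 × 10^9 / 6.3524 × 10^8 = 9.3148
v = 12.6 mL / 9.3148 = 1.35 mL

1.35 mL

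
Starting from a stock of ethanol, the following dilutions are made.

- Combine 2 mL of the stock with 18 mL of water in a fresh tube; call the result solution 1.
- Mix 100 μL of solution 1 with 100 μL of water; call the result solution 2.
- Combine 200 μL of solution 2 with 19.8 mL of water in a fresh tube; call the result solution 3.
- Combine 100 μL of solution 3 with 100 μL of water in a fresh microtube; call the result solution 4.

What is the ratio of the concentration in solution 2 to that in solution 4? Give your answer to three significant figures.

200

Step 1: 2 mL + 18 mL = 20 mL total → factor 20/2 = 10
Step 2: 100 μL + 100 μL = 200 μL total → factor 200/100 = 2
Step 3: 200 μL + 19.8 mL = 20000 μL total → factor 20000/200 = 100
Step 4: 100 μL + 100 μL = 200 μL total → factor 200/100 = 2
Dilution factor to solution 2 = 20; to solution 4 = 4000
[solution 2]/[solution 4] = (factor to solution 4)/(factor to solution 2) = 4000/20 = 200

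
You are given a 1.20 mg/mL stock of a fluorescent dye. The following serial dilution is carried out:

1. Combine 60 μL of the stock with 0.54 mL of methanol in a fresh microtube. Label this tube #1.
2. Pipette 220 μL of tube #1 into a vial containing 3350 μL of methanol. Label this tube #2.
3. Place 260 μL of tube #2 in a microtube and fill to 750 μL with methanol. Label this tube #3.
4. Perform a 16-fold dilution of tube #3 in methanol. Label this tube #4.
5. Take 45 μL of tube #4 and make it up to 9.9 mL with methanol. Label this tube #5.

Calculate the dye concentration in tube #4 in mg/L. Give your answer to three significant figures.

0.160 mg/L

Step 1: 60 μL + 0.54 mL = 600 μL total → factor 600/60 = 10
Step 2: 220 μL + 3350 μL = 3570 μL total → factor 3570/220 = 16.227
Step 3: 260 μL brought to 750 μL → factor 750/260 = 2.8846
Step 4: 16-fold → factor 16
Dilution factor through tube #4 = 10 × 16.227 × 2.8846 × 16 = 7489.5
[tube #4] = 1.20 mg/mL / 7489.5 = 0.0001602 mg/mL = 0.160 mg/L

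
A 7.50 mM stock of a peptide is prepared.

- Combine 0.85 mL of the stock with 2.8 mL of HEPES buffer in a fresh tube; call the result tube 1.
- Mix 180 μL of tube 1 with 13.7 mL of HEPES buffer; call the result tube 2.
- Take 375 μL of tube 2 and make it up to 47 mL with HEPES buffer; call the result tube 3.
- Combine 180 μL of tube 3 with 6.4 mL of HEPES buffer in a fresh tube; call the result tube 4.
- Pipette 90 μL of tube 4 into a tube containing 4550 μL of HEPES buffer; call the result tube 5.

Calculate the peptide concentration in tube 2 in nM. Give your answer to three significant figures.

2.27 × 10^4 nM

Step 1: 0.85 mL + 2.8 mL = 3.65 mL total → factor 3.65/0.85 = 4.2941
Step 2: 180 μL + 13.7 mL = 13880 μL total → factor 13880/180 = 77.111
Dilution factor through tube 2 = 4.2941 × 77.111 = 331.12
[tube 2] = 7.50 mM / 331.12 = 0.02265 mM = 2.27 × 10^4 nM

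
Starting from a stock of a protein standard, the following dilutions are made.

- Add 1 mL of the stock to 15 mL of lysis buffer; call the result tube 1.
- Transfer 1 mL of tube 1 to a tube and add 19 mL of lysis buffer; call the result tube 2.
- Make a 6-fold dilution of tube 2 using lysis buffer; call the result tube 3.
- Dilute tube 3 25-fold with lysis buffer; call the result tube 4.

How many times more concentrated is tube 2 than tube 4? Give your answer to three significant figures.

Step 1: 1 mL + 15 mL = 16 mL total → factor 16/1 = 16
Step 2: 1 mL + 19 mL = 20 mL total → factor 20/1 = 20
Step 3: 6-fold → factor 6
Step 4: 25-fold → factor 25
Dilution factor to tube 2 = 320; to tube 4 = 48000
[tube 2]/[tube 4] = (factor to tube 4)/(factor to tube 2) = 48000/320 = 150

150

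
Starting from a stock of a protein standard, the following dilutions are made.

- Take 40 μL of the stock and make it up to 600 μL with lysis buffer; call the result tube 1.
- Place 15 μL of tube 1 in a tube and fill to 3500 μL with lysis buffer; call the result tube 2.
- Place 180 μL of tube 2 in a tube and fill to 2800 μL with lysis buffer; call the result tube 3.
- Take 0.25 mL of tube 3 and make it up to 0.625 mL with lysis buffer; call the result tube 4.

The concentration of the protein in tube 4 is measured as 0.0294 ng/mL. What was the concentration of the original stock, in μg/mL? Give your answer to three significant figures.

Step 1: 40 μL brought to 600 μL → factor 600/40 = 15
Step 2: 15 μL brought to 3500 μL → factor 3500/15 = 233.33
Step 3: 180 μL brought to 2800 μL → factor 2800/180 = 15.556
Step 4: 0.25 mL brought to 0.625 mL → factor 0.625/0.25 = 2.5
Overall dilution factor = 15 × 233.33 × 15.556 × 2.5 = 1.3611 × 10^5
Stock = 0.0294 ng/mL × 1.3611 × 10^5 = 4002 ng/mL = 4.00 μg/mL

4.00 μg/mL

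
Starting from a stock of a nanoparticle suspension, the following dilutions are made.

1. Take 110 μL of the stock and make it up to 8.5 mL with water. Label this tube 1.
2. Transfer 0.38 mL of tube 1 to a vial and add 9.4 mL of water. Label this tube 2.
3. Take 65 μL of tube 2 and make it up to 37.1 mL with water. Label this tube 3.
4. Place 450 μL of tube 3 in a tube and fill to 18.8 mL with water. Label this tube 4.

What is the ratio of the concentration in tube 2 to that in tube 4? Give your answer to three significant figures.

2.38 × 10^4

Step 1: 110 μL brought to 8.5 mL → factor 8500/110 = 77.273
Step 2: 0.38 mL + 9.4 mL = 9.78 mL total → factor 9.78/0.38 = 25.737
Step 3: 65 μL brought to 37.1 mL → factor 37100/65 = 570.77
Step 4: 450 μL brought to 18.8 mL → factor 18800/450 = 41.778
Dilution factor to tube 2 = 1988.8; to tube 4 = 4.7423 × 10^7
[tube 2]/[tube 4] = (factor to tube 4)/(factor to tube 2) = 4.7423 × 10^7/1988.8 = 2.38 × 10^4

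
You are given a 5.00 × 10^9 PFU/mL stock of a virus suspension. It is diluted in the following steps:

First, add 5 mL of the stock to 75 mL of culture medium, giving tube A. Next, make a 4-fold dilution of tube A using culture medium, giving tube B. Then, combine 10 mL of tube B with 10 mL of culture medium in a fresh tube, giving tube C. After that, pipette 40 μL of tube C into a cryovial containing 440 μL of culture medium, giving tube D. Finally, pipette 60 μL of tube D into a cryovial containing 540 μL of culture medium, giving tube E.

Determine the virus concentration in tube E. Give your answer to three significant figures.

Step 1: 5 mL + 75 mL = 80 mL total → factor 80/5 = 16
Step 2: 4-fold → factor 4
Step 3: 10 mL + 10 mL = 20 mL total → factor 20/10 = 2
Step 4: 40 μL + 440 μL = 480 μL total → factor 480/40 = 12
Step 5: 60 μL + 540 μL = 600 μL total → factor 600/60 = 10
Overall dilution factor = 16 × 4 × 2 × 12 × 10 = 15360
Final = 5.00 × 10^9 PFU/mL / 15360 = 3.26 × 10^5 PFU/mL

3.26 × 10^5 PFU/mL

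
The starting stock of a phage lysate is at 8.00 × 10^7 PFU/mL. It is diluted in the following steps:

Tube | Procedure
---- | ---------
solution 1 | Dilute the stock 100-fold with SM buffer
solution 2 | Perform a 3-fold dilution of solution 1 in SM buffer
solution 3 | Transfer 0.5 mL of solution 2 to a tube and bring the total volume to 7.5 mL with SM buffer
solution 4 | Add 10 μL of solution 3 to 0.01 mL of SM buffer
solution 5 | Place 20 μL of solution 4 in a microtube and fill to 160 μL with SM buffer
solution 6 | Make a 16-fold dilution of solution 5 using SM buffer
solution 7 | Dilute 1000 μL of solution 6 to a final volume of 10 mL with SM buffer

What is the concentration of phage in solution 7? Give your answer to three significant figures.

6.94 PFU/mL

Step 1: 100-fold → factor 100
Step 2: 3-fold → factor 3
Step 3: 0.5 mL brought to 7.5 mL → factor 7.5/0.5 = 15
Step 4: 10 μL + 0.01 mL = 20 μL total → factor 20/10 = 2
Step 5: 20 μL brought to 160 μL → factor 160/20 = 8
Step 6: 16-fold → factor 16
Step 7: 1000 μL brought to 10 mL → factor 10000/1000 = 10
Overall dilution factor = 100 × 3 × 15 × 2 × 8 × 16 × 10 = 1.152 × 10^7
Final = 8.00 × 10^7 PFU/mL / 1.152 × 10^7 = 6.94 PFU/mL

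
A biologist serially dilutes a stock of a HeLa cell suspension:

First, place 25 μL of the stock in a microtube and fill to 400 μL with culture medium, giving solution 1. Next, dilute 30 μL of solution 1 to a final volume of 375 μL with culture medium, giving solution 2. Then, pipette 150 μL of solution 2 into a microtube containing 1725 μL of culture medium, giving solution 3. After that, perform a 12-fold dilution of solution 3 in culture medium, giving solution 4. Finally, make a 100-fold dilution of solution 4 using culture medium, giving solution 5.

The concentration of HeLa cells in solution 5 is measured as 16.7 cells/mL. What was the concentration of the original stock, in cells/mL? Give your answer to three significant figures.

Step 1: 25 μL brought to 400 μL → factor 400/25 = 16
Step 2: 30 μL brought to 375 μL → factor 375/30 = 12.5
Step 3: 150 μL + 1725 μL = 1875 μL total → factor 1875/150 = 12.5
Step 4: 12-fold → factor 12
Step 5: 100-fold → factor 100
Overall dilution factor = 16 × 12.5 × 12.5 × 12 × 100 = 3 × 10^6
Stock = 16.7 cells/mL × 3 × 10^6 = 5.01 × 10^7 cells/mL

5.01 × 10^7 cells/mL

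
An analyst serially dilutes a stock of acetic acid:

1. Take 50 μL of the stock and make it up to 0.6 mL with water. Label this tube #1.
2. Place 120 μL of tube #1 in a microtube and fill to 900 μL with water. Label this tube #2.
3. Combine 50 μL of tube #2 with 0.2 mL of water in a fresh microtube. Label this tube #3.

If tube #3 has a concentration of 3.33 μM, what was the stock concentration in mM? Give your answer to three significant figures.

Step 1: 50 μL brought to 0.6 mL → factor 600/50 = 12
Step 2: 120 μL brought to 900 μL → factor 900/120 = 7.5
Step 3: 50 μL + 0.2 mL = 250 μL total → factor 250/50 = 5
Overall dilution factor = 12 × 7.5 × 5 = 450
Stock = 3.33 μM × 450 = 1498 μM = 1.50 mM

1.50 mM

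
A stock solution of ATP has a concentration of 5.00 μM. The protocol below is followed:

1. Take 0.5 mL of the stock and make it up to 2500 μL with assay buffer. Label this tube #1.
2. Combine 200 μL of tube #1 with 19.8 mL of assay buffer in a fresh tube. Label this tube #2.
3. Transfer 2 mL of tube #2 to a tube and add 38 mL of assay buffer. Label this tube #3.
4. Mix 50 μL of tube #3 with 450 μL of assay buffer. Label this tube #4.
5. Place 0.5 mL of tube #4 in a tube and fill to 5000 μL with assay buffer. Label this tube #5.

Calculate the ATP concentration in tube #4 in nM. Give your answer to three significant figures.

0.0500 nM

Step 1: 0.5 mL brought to 2500 μL → factor 2.5/0.5 = 5
Step 2: 200 μL + 19.8 mL = 20000 μL total → factor 20000/200 = 100
Step 3: 2 mL + 38 mL = 40 mL total → factor 40/2 = 20
Step 4: 50 μL + 450 μL = 500 μL total → factor 500/50 = 10
Dilution factor through tube #4 = 5 × 100 × 20 × 10 = 1 × 10^5
[tube #4] = 5.00 μM / 1 × 10^5 = 5.000 × 10^-5 μM = 0.0500 nM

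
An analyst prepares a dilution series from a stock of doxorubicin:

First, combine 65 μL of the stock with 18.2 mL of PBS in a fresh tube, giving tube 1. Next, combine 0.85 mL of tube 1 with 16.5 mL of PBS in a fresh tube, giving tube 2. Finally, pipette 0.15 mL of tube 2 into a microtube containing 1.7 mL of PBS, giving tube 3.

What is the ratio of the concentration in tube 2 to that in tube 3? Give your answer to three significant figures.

Step 1: 65 μL + 18.2 mL = 18265 μL total → factor 18265/65 = 281
Step 2: 0.85 mL + 16.5 mL = 17.35 mL total → factor 17.35/0.85 = 20.412
Step 3: 0.15 mL + 1.7 mL = 1.85 mL total → factor 1.85/0.15 = 12.333
Dilution factor to tube 2 = 5735.7; to tube 3 = 70740
[tube 2]/[tube 3] = (factor to tube 3)/(factor to tube 2) = 70740/5735.7 = 12.3

12.3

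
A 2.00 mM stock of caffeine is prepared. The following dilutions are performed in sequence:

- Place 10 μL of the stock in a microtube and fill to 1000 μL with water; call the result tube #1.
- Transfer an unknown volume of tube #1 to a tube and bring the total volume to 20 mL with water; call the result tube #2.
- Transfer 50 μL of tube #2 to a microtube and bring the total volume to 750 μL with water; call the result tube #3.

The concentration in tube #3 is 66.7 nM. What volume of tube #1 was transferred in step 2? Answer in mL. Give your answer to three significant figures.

Step 1: 10 μL brought to 1000 μL → factor 1000/10 = 100
Step 2: v brought to 20 mL → factor = 20 mL/v
Step 3: 50 μL brought to 750 μL → factor 750/50 = 15
Product of known-step factors = 1500
Overall factor = 2.00 mM / (66.7 nM) = 29985
Step-2 factor = 29985 / 1500 = 19.99
v = 20 mL / 19.99 = 1.00 mL

1.00 mL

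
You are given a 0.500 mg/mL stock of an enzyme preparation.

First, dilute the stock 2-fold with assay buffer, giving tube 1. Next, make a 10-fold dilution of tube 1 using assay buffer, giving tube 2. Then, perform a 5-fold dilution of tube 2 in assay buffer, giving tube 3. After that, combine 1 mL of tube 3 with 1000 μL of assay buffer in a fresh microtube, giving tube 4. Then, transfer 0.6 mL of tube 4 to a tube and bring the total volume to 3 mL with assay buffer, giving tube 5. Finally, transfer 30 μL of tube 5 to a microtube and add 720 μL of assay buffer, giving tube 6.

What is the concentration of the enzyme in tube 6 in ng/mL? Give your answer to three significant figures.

Step 1: 2-fold → factor 2
Step 2: 10-fold → factor 10
Step 3: 5-fold → factor 5
Step 4: 1 mL + 1000 μL = 2 mL total → factor 2/1 = 2
Step 5: 0.6 mL brought to 3 mL → factor 3/0.6 = 5
Step 6: 30 μL + 720 μL = 750 μL total → factor 750/30 = 25
Overall dilution factor = 2 × 10 × 5 × 2 × 5 × 25 = 25000
Final = 0.500 mg/mL / 25000 = 2.000 × 10^-5 mg/mL = 20.0 ng/mL

20.0 ng/mL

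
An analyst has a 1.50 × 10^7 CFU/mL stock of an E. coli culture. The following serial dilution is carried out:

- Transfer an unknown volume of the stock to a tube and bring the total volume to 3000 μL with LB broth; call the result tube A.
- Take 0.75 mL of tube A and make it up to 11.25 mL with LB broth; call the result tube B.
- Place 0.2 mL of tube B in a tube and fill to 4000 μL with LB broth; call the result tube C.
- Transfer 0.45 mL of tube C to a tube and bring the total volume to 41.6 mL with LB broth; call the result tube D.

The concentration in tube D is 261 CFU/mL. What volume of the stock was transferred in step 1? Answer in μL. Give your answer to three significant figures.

Step 1: v brought to 3000 μL → factor = 3000 μL/v
Step 2: 0.75 mL brought to 11.25 mL → factor 11.25/0.75 = 15
Step 3: 0.2 mL brought to 4000 μL → factor 4/0.2 = 20
Step 4: 0.45 mL brought to 41.6 mL → factor 41.6/0.45 = 92.444
Product of known-step factors = 27733
Overall factor = 1.50 × 10^7 CFU/mL / (261 CFU/mL) = 57471
Step-1 factor = 57471 / 27733 = 2.0723
v = 3000 μL / 2.0723 = 1.45 × 10^3 μL

1.45 × 10^3 μL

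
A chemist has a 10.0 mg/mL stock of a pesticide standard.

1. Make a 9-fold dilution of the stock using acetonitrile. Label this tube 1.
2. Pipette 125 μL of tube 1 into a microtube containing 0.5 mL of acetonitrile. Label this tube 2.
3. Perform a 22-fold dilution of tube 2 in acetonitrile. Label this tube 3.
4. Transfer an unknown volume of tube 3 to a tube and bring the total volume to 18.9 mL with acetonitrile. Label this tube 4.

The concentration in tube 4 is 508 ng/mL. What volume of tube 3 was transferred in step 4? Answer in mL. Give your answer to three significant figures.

Step 1: 9-fold → factor 9
Step 2: 125 μL + 0.5 mL = 625 μL total → factor 625/125 = 5
Step 3: 22-fold → factor 22
Step 4: v brought to 18.9 mL → factor = 18.9 mL/v
Product of known-step factors = 990
Overall factor = 10.0 mg/mL / (508 ng/mL) = 19685
Step-4 factor = 19685 / 990 = 19.884
v = 18.9 mL / 19.884 = 0.951 mL

0.951 mL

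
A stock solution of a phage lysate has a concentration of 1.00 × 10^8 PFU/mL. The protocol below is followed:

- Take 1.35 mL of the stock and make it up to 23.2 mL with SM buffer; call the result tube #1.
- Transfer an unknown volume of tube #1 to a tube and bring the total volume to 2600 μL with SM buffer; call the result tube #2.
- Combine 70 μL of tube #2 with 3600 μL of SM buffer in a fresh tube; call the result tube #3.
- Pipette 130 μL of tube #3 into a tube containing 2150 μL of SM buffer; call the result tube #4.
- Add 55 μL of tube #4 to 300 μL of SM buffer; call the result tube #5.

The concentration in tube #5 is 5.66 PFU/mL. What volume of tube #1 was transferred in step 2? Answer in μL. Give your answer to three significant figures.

Step 1: 1.35 mL brought to 23.2 mL → factor 23.2/1.35 = 17.185
Step 2: v brought to 2600 μL → factor = 2600 μL/v
Step 3: 70 μL + 3600 μL = 3670 μL total → factor 3670/70 = 52.429
Step 4: 130 μL + 2150 μL = 2280 μL total → factor 2280/130 = 17.538
Step 5: 55 μL + 300 μL = 355 μL total → factor 355/55 = 6.4545
Product of known-step factors = 1.02 × 10^5
Overall factor = 1.00 × 10^8 PFU/mL / (5.66 PFU/mL) = 1.7668 × 10^7
Step-2 factor = 1.7668 × 10^7 / 1.02 × 10^5 = 173.22
v = 2600 μL / 173.22 = 15.0 μL

15.0 μL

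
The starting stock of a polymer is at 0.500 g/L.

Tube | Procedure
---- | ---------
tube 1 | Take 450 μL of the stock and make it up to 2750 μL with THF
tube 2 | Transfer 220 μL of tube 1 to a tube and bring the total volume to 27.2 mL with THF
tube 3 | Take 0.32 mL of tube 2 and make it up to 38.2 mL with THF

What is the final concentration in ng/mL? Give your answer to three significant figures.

5.54 ng/mL

Step 1: 450 μL brought to 2750 μL → factor 2750/450 = 6.1111
Step 2: 220 μL brought to 27.2 mL → factor 27200/220 = 123.64
Step 3: 0.32 mL brought to 38.2 mL → factor 38.2/0.32 = 119.38
Overall dilution factor = 6.1111 × 123.64 × 119.38 = 90194
Final = 0.500 g/L / 90194 = 5.544 × 10^-6 g/L = 5.54 ng/mL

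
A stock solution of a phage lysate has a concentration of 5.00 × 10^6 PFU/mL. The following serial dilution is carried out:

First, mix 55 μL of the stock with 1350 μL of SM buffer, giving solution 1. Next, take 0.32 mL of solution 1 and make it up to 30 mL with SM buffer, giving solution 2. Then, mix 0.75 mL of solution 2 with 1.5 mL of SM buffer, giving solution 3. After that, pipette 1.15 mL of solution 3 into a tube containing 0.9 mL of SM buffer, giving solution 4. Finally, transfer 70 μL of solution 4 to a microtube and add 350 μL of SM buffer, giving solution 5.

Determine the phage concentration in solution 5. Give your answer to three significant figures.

65.1 PFU/mL

Step 1: 55 μL + 1350 μL = 1405 μL total → factor 1405/55 = 25.545
Step 2: 0.32 mL brought to 30 mL → factor 30/0.32 = 93.75
Step 3: 0.75 mL + 1.5 mL = 2.25 mL total → factor 2.25/0.75 = 3
Step 4: 1.15 mL + 0.9 mL = 2.05 mL total → factor 2.05/1.15 = 1.7826
Step 5: 70 μL + 350 μL = 420 μL total → factor 420/70 = 6
Overall dilution factor = 25.545 × 93.75 × 3 × 1.7826 × 6 = 76845
Final = 5.00 × 10^6 PFU/mL / 76845 = 65.1 PFU/mL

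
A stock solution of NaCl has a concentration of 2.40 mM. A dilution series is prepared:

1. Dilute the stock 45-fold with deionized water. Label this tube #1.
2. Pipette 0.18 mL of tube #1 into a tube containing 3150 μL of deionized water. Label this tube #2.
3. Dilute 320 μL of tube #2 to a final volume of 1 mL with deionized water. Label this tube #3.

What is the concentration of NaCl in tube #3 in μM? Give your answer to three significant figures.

0.923 μM

Step 1: 45-fold → factor 45
Step 2: 0.18 mL + 3150 μL = 3.33 mL total → factor 3.33/0.18 = 18.5
Step 3: 320 μL brought to 1 mL → factor 1000/320 = 3.125
Overall dilution factor = 45 × 18.5 × 3.125 = 2601.6
Final = 2.40 mM / 2601.6 = 0.0009225 mM = 0.923 μM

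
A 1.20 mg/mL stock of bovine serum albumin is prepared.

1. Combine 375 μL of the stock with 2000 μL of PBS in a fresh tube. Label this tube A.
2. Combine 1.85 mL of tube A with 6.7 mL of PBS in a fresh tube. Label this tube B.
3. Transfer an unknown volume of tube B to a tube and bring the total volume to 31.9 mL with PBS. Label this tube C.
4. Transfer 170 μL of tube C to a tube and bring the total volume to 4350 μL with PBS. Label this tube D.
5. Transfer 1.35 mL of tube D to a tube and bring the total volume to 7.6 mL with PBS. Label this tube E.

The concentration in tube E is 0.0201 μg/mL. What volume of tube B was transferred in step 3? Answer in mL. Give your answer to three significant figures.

Step 1: 375 μL + 2000 μL = 2375 μL total → factor 2375/375 = 6.3333
Step 2: 1.85 mL + 6.7 mL = 8.55 mL total → factor 8.55/1.85 = 4.6216
Step 3: v brought to 31.9 mL → factor = 31.9 mL/v
Step 4: 170 μL brought to 4350 μL → factor 4350/170 = 25.588
Step 5: 1.35 mL brought to 7.6 mL → factor 7.6/1.35 = 5.6296
Product of known-step factors = 4216.4
Overall factor = 1.20 mg/mL / (0.0201 μg/mL) = 59701
Step-3 factor = 59701 / 4216.4 = 14.159
v = 31.9 mL / 14.159 = 2.25 mL

2.25 mL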